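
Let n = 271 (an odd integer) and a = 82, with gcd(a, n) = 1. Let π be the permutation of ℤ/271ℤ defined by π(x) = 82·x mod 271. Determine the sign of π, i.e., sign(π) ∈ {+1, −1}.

+1

Orbit of 22 under x↦82x: [22, 178, 233, 136, 41, 110, 77]… (length divides ord_271(82)).
The orbit structure of x ↦ 82x mod 271: 3 orbits of sizes [135, 135, 1].
n − c = 271 − 3 = 268; sign = (−1)^268 = +1.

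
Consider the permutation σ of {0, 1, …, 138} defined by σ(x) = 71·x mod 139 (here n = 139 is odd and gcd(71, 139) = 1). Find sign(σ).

Orbit of 137 under x↦71x: [137, 136, 65, 28, 42, 63, 25]… (length divides ord_139(71)).
Cycle type of π: 69×2 + 1; total 3 cycles.
sign(π) = (−1)^{n − #cycles} = (−1)^{139−3} = (−1)^136 = +1.
Via Zolotarev, sign(π_{71}) = (71|139) = +1.

+1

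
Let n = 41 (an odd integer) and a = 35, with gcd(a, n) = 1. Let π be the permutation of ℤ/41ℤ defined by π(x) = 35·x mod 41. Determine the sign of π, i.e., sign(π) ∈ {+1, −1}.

Start at x=23: 23 → 26 → 8 → 34 → 1 → 35 → 36 → … (one orbit).
2 cycles of lengths [40, 1].
With 2 cycles on 41 points, sign = (−1)^{41−2} = -1.
(35|41)_J = -1 (Zolotarev's lemma cross-check).

-1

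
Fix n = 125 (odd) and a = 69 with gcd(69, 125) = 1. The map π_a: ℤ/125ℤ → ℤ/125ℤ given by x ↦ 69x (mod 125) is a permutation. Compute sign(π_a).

+1

Trace 6: π^k(6) = [6, 39, 66, 54, 101, 94, 111] for k=0..6.
The orbit structure of x ↦ 69x mod 125: 7 orbits of sizes [50, 50, 10, 10, 2, 2, 1].
With 7 cycles on 125 points, sign = (−1)^{125−7} = +1.
Zolotarev: (69|125) = +1, matching the cycle-count sign.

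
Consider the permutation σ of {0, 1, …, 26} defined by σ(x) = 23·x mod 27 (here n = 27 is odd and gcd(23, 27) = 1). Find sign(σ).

Orbit of 13 under x↦23x: [13, 2, 19, 5, 7, 26, 4]… (length divides ord_27(23)).
Cycle lengths of π_23 on ℤ/27ℤ: [18, 6, 2, 1]; 4 cycles in total.
With 4 cycles on 27 points, sign = (−1)^{27−4} = -1.

-1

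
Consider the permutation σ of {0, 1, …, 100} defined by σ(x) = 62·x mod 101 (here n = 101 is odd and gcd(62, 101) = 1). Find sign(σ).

-1

Orbit of 6 under x↦62x: [6, 69, 36, 10, 14, 60, 84]… (length divides ord_101(62)).
Decompose π into cycles: lengths [20, 20, 20, 20, 20, 1] (6 cycles, including the fixed point 0).
n − c = 101 − 6 = 95; sign = (−1)^95 = -1.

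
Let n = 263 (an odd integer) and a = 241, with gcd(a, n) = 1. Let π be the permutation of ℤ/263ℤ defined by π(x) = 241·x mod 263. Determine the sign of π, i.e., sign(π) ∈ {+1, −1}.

-1

Start at x=81: 81 → 59 → 17 → 152 → 75 → 191 → 6 → … (one orbit).
π_241 has 2 disjoint cycles with lengths [262, 1] on {0,…,262}.
With 2 cycles on 263 points, sign = (−1)^{263−2} = -1.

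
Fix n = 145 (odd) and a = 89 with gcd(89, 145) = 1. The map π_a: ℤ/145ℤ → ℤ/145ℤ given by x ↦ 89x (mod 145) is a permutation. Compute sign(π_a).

-1

Start at x=39: 39 → 136 → 69 → 51 → 44 → 1 → 89 → … (one orbit).
8 cycles of lengths [28, 28, 28, 28, 28, 2, 2, 1].
8 cycles on 145: each ℓ→(−1)^(ℓ−1), product (−1)^137 = -1.
The Jacobi symbol (89|145) = -1 (Zolotarev) agrees.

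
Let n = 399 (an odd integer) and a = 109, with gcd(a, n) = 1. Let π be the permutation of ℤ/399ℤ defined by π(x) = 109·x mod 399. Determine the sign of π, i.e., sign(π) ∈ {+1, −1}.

Trace 184: π^k(184) = [184, 106, 382, 142, 316, 130, 205] for k=0..6.
Cycle type of π: 18×21 + 3×6 + 1×3; total 30 cycles.
n − c = 399 − 30 = 369; sign = (−1)^369 = -1.
Via Zolotarev, sign(π_{109}) = (109|399) = -1.

-1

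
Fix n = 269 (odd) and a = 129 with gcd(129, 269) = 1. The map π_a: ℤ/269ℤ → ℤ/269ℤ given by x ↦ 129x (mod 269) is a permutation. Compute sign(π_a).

-1

Start at x=215: 215 → 28 → 115 → 40 → 49 → 134 → 70 → … (one orbit).
2 cycles of lengths [268, 1].
269 − 2 = 267 transpositions; sign(π) = (−1)^267 = -1.
Zolotarev: (129|269) = -1, matching the cycle-count sign.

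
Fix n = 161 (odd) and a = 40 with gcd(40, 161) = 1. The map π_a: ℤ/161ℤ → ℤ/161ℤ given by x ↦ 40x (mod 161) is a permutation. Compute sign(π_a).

+1

Start at x=142: 142 → 45 → 29 → 33 → 32 → 153 → 2 → … (one orbit).
Cycle type of π: 66×2 + 22 + 6 + 1; total 5 cycles.
5 cycles on 161: each ℓ→(−1)^(ℓ−1), product (−1)^156 = +1.
The Jacobi symbol (40|161) = +1 (Zolotarev) agrees.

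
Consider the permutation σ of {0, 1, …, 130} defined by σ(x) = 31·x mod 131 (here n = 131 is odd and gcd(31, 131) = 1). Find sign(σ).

-1

Orbit of 66 under x↦31x: [66, 81, 22, 27, 51, 9, 17]… (length divides ord_131(31)).
The orbit structure of x ↦ 31x mod 131: 2 orbits of sizes [130, 1].
2 cycles on 131: each ℓ→(−1)^(ℓ−1), product (−1)^129 = -1.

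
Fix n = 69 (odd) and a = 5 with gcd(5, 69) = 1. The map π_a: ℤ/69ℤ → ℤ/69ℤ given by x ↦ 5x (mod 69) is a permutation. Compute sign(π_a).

Trace 58: π^k(58) = [58, 14, 1, 5, 25, 56, 4] for k=0..6.
π_5 has 5 disjoint cycles with lengths [22, 22, 22, 2, 1] on {0,…,68}.
Σ(ℓ_i−1) = 69−5 = 64; sign = (−1)^64 = +1.

+1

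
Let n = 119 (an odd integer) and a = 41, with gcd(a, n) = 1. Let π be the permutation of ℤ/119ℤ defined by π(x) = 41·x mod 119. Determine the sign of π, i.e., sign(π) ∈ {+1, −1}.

Trace 27: π^k(27) = [27, 36, 48, 64, 6, 8, 90] for k=0..6.
Decompose π into cycles: lengths [16, 16, 16, 16, 16, 16, 16, 2, 2, 2, 1] (11 cycles, including the fixed point 0).
n − c = 119 − 11 = 108; sign = (−1)^108 = +1.

+1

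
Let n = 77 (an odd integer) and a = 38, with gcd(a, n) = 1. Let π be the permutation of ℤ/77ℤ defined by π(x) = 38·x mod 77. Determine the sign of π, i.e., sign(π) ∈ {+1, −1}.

-1

Orbit of 75 under x↦38x: [75, 1, 38, 58, 48, 53, 12]… (length divides ord_77(38)).
6 cycles of lengths [30, 30, 6, 5, 5, 1].
6 cycles on 77: each ℓ→(−1)^(ℓ−1), product (−1)^71 = -1.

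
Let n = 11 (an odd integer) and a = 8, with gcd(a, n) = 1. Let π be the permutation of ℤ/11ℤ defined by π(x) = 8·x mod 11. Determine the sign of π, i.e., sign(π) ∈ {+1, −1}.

-1

Orbit of 3 under x↦8x: [3, 2, 5, 7, 1, 8, 9]… (length divides ord_11(8)).
Cycle type of π: 10 + 1; total 2 cycles.
n − c = 11 − 2 = 9; sign = (−1)^9 = -1.
Zolotarev: (8|11) = -1, matching the cycle-count sign.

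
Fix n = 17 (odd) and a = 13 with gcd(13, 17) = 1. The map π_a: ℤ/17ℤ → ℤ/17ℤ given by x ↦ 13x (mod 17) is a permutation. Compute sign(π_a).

Start at x=1: 1 → 13 → 16 → 4 → 1 (one orbit).
The orbit structure of x ↦ 13x mod 17: 5 orbits of sizes [4, 4, 4, 4, 1].
sign(π) = (−1)^{n − #cycles} = (−1)^{17−5} = (−1)^12 = +1.
Zolotarev: (13|17) = +1, matching the cycle-count sign.

+1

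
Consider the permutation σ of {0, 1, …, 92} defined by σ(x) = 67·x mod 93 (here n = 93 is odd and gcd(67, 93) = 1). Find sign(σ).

Orbit of 67 under x↦67x: [67, 25, 1]… (length divides ord_93(67)).
The orbit structure of x ↦ 67x mod 93: 33 orbits of sizes [3, 3, 3, 3, 3, 3, 3, 3, 3, 3, 3, 3, 3, 3, 3, 3, 3, 3, 3, 3, 3, 3, 3, 3, 3, 3, 3, 3, 3, 3, 1, 1, 1].
sign(π) = (−1)^{n − #cycles} = (−1)^{93−33} = (−1)^60 = +1.
Zolotarev: (67|93) = +1, matching the cycle-count sign.

+1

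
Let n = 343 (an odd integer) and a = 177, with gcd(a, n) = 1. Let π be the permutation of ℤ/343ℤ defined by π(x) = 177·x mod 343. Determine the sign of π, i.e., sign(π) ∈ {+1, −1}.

Trace 197: π^k(197) = [197, 226, 214, 148, 128, 18, 99] for k=0..6.
Cycle lengths of π_177 on ℤ/343ℤ: [21, 21, 21, 21, 21, 21, 21, 21, 21, 21, 21, 21, 21, 21, 3, 3, 3, 3, 3, 3, 3, 3, 3, 3, 3, 3, 3, 3, 3, 3, 1]; 31 cycles in total.
n − c = 343 − 31 = 312; sign = (−1)^312 = +1.

+1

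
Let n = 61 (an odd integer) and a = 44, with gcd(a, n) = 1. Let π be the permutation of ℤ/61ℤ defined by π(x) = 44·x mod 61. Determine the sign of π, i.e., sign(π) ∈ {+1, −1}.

Trace 44: π^k(44) = [44, 45, 28, 12, 40, 52, 31] for k=0..6.
Cycle type of π: 60 + 1; total 2 cycles.
With 2 cycles on 61 points, sign = (−1)^{61−2} = -1.

-1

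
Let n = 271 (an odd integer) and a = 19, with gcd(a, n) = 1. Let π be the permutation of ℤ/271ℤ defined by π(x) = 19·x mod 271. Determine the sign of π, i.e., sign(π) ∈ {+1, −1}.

Orbit of 184 under x↦19x: [184, 244, 29, 9, 171, 268, 214]… (length divides ord_271(19)).
π_19 has 10 disjoint cycles with lengths [30, 30, 30, 30, 30, 30, 30, 30, 30, 1] on {0,…,270}.
sign(π) = (−1)^{n − #cycles} = (−1)^{271−10} = (−1)^261 = -1.

-1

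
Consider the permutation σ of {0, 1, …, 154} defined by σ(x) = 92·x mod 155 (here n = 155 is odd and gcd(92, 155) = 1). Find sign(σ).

Trace 123: π^k(123) = [123, 1, 92, 94] for k=0..3.
π_92 has 47 disjoint cycles with lengths [4, 4, 4, 4, 4, 4, 4, 4, 4, 4, 4, 4, 4, 4, 4, 4, 4, 4, 4, 4, 4, 4, 4, 4, 4, 4, 4, 4, 4, 4, 4, 2, 2, 2, 2, 2, 2, 2, 2, 2, 2, 2, 2, 2, 2, 2, 1] on {0,…,154}.
155 − 47 = 108 transpositions; sign(π) = (−1)^108 = +1.
(92|155)_J = +1 (Zolotarev's lemma cross-check).

+1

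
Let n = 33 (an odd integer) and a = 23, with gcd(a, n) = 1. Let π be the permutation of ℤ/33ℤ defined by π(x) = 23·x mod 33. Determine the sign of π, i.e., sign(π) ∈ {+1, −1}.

Start at x=23: 23 → 1 → 23 (one orbit).
Cycle type of π: 2×11 + 1×11; total 22 cycles.
22 cycles on 33: each ℓ→(−1)^(ℓ−1), product (−1)^11 = -1.

-1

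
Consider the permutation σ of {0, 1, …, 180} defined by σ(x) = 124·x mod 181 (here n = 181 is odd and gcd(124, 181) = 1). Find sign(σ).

-1

Start at x=42: 42 → 140 → 165 → 7 → 144 → 118 → 152 → … (one orbit).
Decompose π into cycles: lengths [180, 1] (2 cycles, including the fixed point 0).
With 2 cycles on 181 points, sign = (−1)^{181−2} = -1.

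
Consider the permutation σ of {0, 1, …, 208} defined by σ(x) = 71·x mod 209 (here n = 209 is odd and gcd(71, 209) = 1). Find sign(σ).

Start at x=158: 158 → 141 → 188 → 181 → 102 → 136 → 42 → … (one orbit).
Cycle lengths of π_71 on ℤ/209ℤ: [90, 90, 18, 5, 5, 1]; 6 cycles in total.
sign(π) = (−1)^{n − #cycles} = (−1)^{209−6} = (−1)^203 = -1.

-1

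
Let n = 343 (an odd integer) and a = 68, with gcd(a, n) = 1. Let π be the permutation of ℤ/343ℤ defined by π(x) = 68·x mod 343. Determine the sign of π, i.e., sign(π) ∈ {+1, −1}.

-1

Start at x=117: 117 → 67 → 97 → 79 → 227 → 1 → 68 → … (one orbit).
Cycle type of π: 42×7 + 6×8 + 1; total 16 cycles.
343 − 16 = 327 transpositions; sign(π) = (−1)^327 = -1.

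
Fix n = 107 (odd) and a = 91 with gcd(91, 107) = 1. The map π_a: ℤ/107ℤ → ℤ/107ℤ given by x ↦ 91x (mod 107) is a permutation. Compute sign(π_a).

Orbit of 39 under x↦91x: [39, 18, 33, 7, 102, 80, 4]… (length divides ord_107(91)).
Cycle lengths of π_91 on ℤ/107ℤ: [106, 1]; 2 cycles in total.
n − c = 107 − 2 = 105; sign = (−1)^105 = -1.

-1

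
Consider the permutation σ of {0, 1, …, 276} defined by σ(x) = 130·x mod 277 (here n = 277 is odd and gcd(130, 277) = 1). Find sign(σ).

+1

Start at x=211: 211 → 7 → 79 → 21 → 237 → 63 → 157 → … (one orbit).
The orbit structure of x ↦ 130x mod 277: 3 orbits of sizes [138, 138, 1].
n − c = 277 − 3 = 274; sign = (−1)^274 = +1.
Check: (130/277) = +1 by Zolotarev.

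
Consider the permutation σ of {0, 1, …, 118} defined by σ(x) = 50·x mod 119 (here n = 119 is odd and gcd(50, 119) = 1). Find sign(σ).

Orbit of 1 under x↦50x: [1, 50]… (length divides ord_119(50)).
Cycle type of π: 2×56 + 1×7; total 63 cycles.
With 63 cycles on 119 points, sign = (−1)^{119−63} = +1.
(50|119)_J = +1 (Zolotarev's lemma cross-check).

+1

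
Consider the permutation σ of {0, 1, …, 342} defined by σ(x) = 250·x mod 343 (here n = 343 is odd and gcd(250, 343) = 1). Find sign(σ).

Trace 102: π^k(102) = [102, 118, 2, 157, 148, 299, 319] for k=0..6.
Cycle type of π: 294 + 42 + 6 + 1; total 4 cycles.
343 − 4 = 339 transpositions; sign(π) = (−1)^339 = -1.
Via Zolotarev, sign(π_{250}) = (250|343) = -1.

-1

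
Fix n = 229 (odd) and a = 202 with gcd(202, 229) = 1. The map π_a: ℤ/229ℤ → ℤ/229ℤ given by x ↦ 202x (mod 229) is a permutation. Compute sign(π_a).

+1

Start at x=176: 176 → 57 → 64 → 104 → 169 → 17 → 228 → … (one orbit).
7 cycles of lengths [38, 38, 38, 38, 38, 38, 1].
Σ(ℓ_i−1) = 229−7 = 222; sign = (−1)^222 = +1.
The Jacobi symbol (202|229) = +1 (Zolotarev) agrees.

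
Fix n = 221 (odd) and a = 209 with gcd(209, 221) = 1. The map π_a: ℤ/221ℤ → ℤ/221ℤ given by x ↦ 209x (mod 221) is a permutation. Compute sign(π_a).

-1

Orbit of 131 under x↦209x: [131, 196, 79, 157, 105, 66, 92]… (length divides ord_221(209)).
Cycle type of π: 16×13 + 1×13; total 26 cycles.
sign(π) = (−1)^{n − #cycles} = (−1)^{221−26} = (−1)^195 = -1.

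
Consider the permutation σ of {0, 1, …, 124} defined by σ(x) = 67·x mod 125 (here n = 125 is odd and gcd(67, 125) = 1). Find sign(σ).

Orbit of 79 under x↦67x: [79, 43, 6, 27, 59, 78, 101]… (length divides ord_125(67)).
4 cycles of lengths [100, 20, 4, 1].
With 4 cycles on 125 points, sign = (−1)^{125−4} = -1.

-1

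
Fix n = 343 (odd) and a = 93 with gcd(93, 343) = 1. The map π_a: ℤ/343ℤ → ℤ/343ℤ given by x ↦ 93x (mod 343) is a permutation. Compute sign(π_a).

Orbit of 123 under x↦93x: [123, 120, 184, 305, 239, 275, 193]… (length divides ord_343(93)).
Cycle type of π: 147×2 + 21×2 + 3×2 + 1; total 7 cycles.
sign(π) = (−1)^{n − #cycles} = (−1)^{343−7} = (−1)^336 = +1.

+1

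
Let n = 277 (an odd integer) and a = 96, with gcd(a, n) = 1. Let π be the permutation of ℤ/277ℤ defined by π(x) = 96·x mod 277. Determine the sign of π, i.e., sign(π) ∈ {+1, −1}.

Orbit of 276 under x↦96x: [276, 181, 202, 2, 192, 150, 273]… (length divides ord_277(96)).
The orbit structure of x ↦ 96x mod 277: 2 orbits of sizes [276, 1].
sign(π) = (−1)^{n − #cycles} = (−1)^{277−2} = (−1)^275 = -1.
The Jacobi symbol (96|277) = -1 (Zolotarev) agrees.

-1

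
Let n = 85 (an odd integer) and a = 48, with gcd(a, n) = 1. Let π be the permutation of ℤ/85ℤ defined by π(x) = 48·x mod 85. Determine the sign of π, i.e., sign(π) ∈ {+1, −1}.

Orbit of 73 under x↦48x: [73, 19, 62, 1, 48, 9, 7]… (length divides ord_85(48)).
Decompose π into cycles: lengths [16, 16, 16, 16, 16, 4, 1] (7 cycles, including the fixed point 0).
sign(π) = (−1)^{n − #cycles} = (−1)^{85−7} = (−1)^78 = +1.
Check: (48/85) = +1 by Zolotarev.

+1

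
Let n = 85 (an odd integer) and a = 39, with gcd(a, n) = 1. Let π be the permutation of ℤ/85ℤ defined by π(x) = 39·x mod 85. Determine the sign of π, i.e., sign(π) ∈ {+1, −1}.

Start at x=44: 44 → 16 → 29 → 26 → 79 → 21 → 54 → … (one orbit).
Decompose π into cycles: lengths [16, 16, 16, 16, 16, 2, 2, 1] (8 cycles, including the fixed point 0).
Σ(ℓ_i−1) = 85−8 = 77; sign = (−1)^77 = -1.
(39|85)_J = -1 (Zolotarev's lemma cross-check).

-1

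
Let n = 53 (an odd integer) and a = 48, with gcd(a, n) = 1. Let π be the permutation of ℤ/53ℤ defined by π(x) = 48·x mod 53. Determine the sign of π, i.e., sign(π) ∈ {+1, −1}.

-1

Trace 11: π^k(11) = [11, 51, 10, 3, 38, 22, 49] for k=0..6.
Decompose π into cycles: lengths [52, 1] (2 cycles, including the fixed point 0).
n − c = 53 − 2 = 51; sign = (−1)^51 = -1.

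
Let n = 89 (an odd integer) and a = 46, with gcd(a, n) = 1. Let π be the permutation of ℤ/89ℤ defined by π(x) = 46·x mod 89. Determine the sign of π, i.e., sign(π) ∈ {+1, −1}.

-1

Start at x=38: 38 → 57 → 41 → 17 → 70 → 16 → 24 → … (one orbit).
2 cycles of lengths [88, 1].
89 − 2 = 87 transpositions; sign(π) = (−1)^87 = -1.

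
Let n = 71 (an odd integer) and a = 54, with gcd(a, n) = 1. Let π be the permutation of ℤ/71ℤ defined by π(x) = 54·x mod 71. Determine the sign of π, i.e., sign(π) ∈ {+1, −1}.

Start at x=54: 54 → 5 → 57 → 25 → 1 → 54 (one orbit).
15 cycles of lengths [5, 5, 5, 5, 5, 5, 5, 5, 5, 5, 5, 5, 5, 5, 1].
With 15 cycles on 71 points, sign = (−1)^{71−15} = +1.
Zolotarev: (54|71) = +1, matching the cycle-count sign.

+1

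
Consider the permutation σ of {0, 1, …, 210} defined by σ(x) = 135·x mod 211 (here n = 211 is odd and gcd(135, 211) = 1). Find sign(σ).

-1

Trace 203: π^k(203) = [203, 186, 1, 135, 79, 115, 122] for k=0..6.
The orbit structure of x ↦ 135x mod 211: 4 orbits of sizes [70, 70, 70, 1].
n − c = 211 − 4 = 207; sign = (−1)^207 = -1.
Check: (135/211) = -1 by Zolotarev.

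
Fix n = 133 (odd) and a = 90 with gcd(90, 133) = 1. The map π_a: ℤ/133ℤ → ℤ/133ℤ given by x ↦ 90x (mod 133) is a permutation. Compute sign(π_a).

Trace 27: π^k(27) = [27, 36, 48, 64, 41, 99, 132] for k=0..6.
Cycle type of π: 18×7 + 2×3 + 1; total 11 cycles.
133 − 11 = 122 transpositions; sign(π) = (−1)^122 = +1.
The Jacobi symbol (90|133) = +1 (Zolotarev) agrees.

+1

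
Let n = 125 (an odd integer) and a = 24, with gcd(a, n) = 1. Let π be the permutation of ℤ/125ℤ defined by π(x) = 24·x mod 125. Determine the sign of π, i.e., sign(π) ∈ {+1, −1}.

+1

Orbit of 99 under x↦24x: [99, 1, 24, 76, 74, 26, 124]… (length divides ord_125(24)).
Cycle lengths of π_24 on ℤ/125ℤ: [10, 10, 10, 10, 10, 10, 10, 10, 10, 10, 2, 2, 2, 2, 2, 2, 2, 2, 2, 2, 2, 2, 1]; 23 cycles in total.
Σ(ℓ_i−1) = 125−23 = 102; sign = (−1)^102 = +1.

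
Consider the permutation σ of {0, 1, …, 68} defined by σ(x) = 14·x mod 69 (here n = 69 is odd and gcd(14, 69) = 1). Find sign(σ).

Start at x=16: 16 → 17 → 31 → 20 → 4 → 56 → 25 → … (one orbit).
Cycle lengths of π_14 on ℤ/69ℤ: [22, 22, 22, 2, 1]; 5 cycles in total.
With 5 cycles on 69 points, sign = (−1)^{69−5} = +1.

+1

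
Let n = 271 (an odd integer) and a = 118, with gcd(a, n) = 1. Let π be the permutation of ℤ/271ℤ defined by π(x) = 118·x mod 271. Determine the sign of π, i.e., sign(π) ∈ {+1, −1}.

Start at x=43: 43 → 196 → 93 → 134 → 94 → 252 → 197 → … (one orbit).
2 cycles of lengths [270, 1].
With 2 cycles on 271 points, sign = (−1)^{271−2} = -1.
(118|271)_J = -1 (Zolotarev's lemma cross-check).

-1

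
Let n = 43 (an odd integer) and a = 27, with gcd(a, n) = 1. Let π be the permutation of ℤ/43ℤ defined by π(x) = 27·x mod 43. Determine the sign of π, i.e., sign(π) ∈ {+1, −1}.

Orbit of 27 under x↦27x: [27, 41, 32, 4, 22, 35, 42]… (length divides ord_43(27)).
Decompose π into cycles: lengths [14, 14, 14, 1] (4 cycles, including the fixed point 0).
43 − 4 = 39 transpositions; sign(π) = (−1)^39 = -1.

-1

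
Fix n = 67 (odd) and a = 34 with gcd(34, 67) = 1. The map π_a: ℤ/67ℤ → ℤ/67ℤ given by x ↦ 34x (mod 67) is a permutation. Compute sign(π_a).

Orbit of 12 under x↦34x: [12, 6, 3, 35, 51, 59, 63]… (length divides ord_67(34)).
Cycle type of π: 66 + 1; total 2 cycles.
Σ(ℓ_i−1) = 67−2 = 65; sign = (−1)^65 = -1.

-1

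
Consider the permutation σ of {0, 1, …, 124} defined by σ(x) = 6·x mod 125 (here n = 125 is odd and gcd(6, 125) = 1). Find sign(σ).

+1

Orbit of 116 under x↦6x: [116, 71, 51, 56, 86, 16, 96]… (length divides ord_125(6)).
π_6 has 13 disjoint cycles with lengths [25, 25, 25, 25, 5, 5, 5, 5, 1, 1, 1, 1, 1] on {0,…,124}.
With 13 cycles on 125 points, sign = (−1)^{125−13} = +1.
The Jacobi symbol (6|125) = +1 (Zolotarev) agrees.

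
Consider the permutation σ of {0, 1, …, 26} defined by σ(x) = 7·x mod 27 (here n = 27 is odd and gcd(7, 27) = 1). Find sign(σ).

+1

Orbit of 22 under x↦7x: [22, 19, 25, 13, 10, 16, 4]… (length divides ord_27(7)).
7 cycles of lengths [9, 9, 3, 3, 1, 1, 1].
27 − 7 = 20 transpositions; sign(π) = (−1)^20 = +1.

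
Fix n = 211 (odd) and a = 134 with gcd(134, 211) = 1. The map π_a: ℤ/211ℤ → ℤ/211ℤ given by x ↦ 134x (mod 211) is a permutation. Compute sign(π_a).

Orbit of 150 under x↦134x: [150, 55, 196, 100, 107, 201, 137]… (length divides ord_211(134)).
π_134 has 15 disjoint cycles with lengths [15, 15, 15, 15, 15, 15, 15, 15, 15, 15, 15, 15, 15, 15, 1] on {0,…,210}.
211 − 15 = 196 transpositions; sign(π) = (−1)^196 = +1.

+1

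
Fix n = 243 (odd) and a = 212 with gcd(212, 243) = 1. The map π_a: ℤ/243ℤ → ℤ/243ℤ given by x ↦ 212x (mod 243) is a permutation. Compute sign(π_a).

-1

Orbit of 106 under x↦212x: [106, 116, 49, 182, 190, 185, 97]… (length divides ord_243(212)).
Decompose π into cycles: lengths [162, 54, 18, 6, 2, 1] (6 cycles, including the fixed point 0).
sign(π) = (−1)^{n − #cycles} = (−1)^{243−6} = (−1)^237 = -1.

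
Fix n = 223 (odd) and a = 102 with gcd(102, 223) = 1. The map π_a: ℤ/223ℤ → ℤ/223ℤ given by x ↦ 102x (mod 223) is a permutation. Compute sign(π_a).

Orbit of 170 under x↦102x: [170, 169, 67, 144, 193, 62, 80]… (length divides ord_223(102)).
Decompose π into cycles: lengths [222, 1] (2 cycles, including the fixed point 0).
sign(π) = (−1)^{n − #cycles} = (−1)^{223−2} = (−1)^221 = -1.
The Jacobi symbol (102|223) = -1 (Zolotarev) agrees.

-1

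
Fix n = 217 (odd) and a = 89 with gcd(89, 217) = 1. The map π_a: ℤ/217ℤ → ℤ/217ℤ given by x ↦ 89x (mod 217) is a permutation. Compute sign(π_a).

+1

Start at x=213: 213 → 78 → 215 → 39 → 216 → 128 → 108 → … (one orbit).
π_89 has 11 disjoint cycles with lengths [30, 30, 30, 30, 30, 30, 10, 10, 10, 6, 1] on {0,…,216}.
217 − 11 = 206 transpositions; sign(π) = (−1)^206 = +1.
The Jacobi symbol (89|217) = +1 (Zolotarev) agrees.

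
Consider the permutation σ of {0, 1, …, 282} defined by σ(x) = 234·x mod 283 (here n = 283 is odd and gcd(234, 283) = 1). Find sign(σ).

Orbit of 212 under x↦234x: [212, 83, 178, 51, 48, 195, 67]… (length divides ord_283(234)).
Cycle type of π: 282 + 1; total 2 cycles.
2 cycles on 283: each ℓ→(−1)^(ℓ−1), product (−1)^281 = -1.
(234|283)_J = -1 (Zolotarev's lemma cross-check).

-1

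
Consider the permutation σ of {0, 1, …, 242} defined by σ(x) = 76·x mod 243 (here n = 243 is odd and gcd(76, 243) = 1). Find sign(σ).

Orbit of 139 under x↦76x: [139, 115, 235, 121, 205, 28, 184]… (length divides ord_243(76)).
Decompose π into cycles: lengths [81, 81, 27, 27, 9, 9, 3, 3, 1, 1, 1] (11 cycles, including the fixed point 0).
sign(π) = (−1)^{n − #cycles} = (−1)^{243−11} = (−1)^232 = +1.
The Jacobi symbol (76|243) = +1 (Zolotarev) agrees.

+1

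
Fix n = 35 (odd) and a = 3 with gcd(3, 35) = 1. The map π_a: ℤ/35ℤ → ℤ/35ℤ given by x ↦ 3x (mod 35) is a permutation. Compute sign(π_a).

Orbit of 27 under x↦3x: [27, 11, 33, 29, 17, 16, 13]… (length divides ord_35(3)).
Cycle type of π: 12×2 + 6 + 4 + 1; total 5 cycles.
5 cycles on 35: each ℓ→(−1)^(ℓ−1), product (−1)^30 = +1.
Check: (3/35) = +1 by Zolotarev.

+1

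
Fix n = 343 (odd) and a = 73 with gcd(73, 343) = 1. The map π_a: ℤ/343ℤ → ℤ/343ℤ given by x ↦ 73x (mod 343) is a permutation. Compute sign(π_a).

-1

Orbit of 298 under x↦73x: [298, 145, 295, 269, 86, 104, 46]… (length divides ord_343(73)).
Cycle lengths of π_73 on ℤ/343ℤ: [294, 42, 6, 1]; 4 cycles in total.
n − c = 343 − 4 = 339; sign = (−1)^339 = -1.
(73|343)_J = -1 (Zolotarev's lemma cross-check).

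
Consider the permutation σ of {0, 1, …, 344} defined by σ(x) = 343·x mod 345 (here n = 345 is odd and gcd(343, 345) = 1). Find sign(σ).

Orbit of 4 under x↦343x: [4, 337, 16, 313, 64, 217, 256]… (length divides ord_345(343)).
Cycle lengths of π_343 on ℤ/345ℤ: [44, 44, 44, 44, 44, 44, 22, 22, 22, 4, 4, 4, 1, 1, 1]; 15 cycles in total.
sign(π) = (−1)^{n − #cycles} = (−1)^{345−15} = (−1)^330 = +1.
The Jacobi symbol (343|345) = +1 (Zolotarev) agrees.

+1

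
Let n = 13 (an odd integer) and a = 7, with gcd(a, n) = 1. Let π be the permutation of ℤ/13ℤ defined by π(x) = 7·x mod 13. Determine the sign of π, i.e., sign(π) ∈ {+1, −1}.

-1

Trace 10: π^k(10) = [10, 5, 9, 11, 12, 6, 3] for k=0..6.
2 cycles of lengths [12, 1].
n − c = 13 − 2 = 11; sign = (−1)^11 = -1.
Check: (7/13) = -1 by Zolotarev.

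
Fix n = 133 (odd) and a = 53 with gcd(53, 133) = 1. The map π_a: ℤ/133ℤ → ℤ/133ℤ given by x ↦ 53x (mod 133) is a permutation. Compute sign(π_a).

-1

Orbit of 32 under x↦53x: [32, 100, 113, 4, 79, 64, 67]… (length divides ord_133(53)).
Decompose π into cycles: lengths [18, 18, 18, 18, 18, 18, 18, 3, 3, 1] (10 cycles, including the fixed point 0).
10 cycles on 133: each ℓ→(−1)^(ℓ−1), product (−1)^123 = -1.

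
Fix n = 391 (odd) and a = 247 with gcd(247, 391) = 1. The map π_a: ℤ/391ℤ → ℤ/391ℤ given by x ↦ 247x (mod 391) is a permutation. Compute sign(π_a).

-1

Start at x=18: 18 → 145 → 234 → 321 → 305 → 263 → 55 → … (one orbit).
The orbit structure of x ↦ 247x mod 391: 8 orbits of sizes [88, 88, 88, 88, 22, 8, 8, 1].
sign(π) = (−1)^{n − #cycles} = (−1)^{391−8} = (−1)^383 = -1.
Check: (247/391) = -1 by Zolotarev.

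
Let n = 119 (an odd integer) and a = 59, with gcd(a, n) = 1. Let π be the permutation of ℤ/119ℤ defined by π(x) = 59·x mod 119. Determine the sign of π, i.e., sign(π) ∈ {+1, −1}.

-1

Trace 81: π^k(81) = [81, 19, 50, 94, 72, 83, 18] for k=0..6.
Cycle lengths of π_59 on ℤ/119ℤ: [24, 24, 24, 24, 8, 8, 6, 1]; 8 cycles in total.
With 8 cycles on 119 points, sign = (−1)^{119−8} = -1.
(59|119)_J = -1 (Zolotarev's lemma cross-check).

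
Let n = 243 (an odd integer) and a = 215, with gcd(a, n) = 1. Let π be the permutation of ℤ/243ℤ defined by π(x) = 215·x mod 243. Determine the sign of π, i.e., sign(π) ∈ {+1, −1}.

Start at x=53: 53 → 217 → 242 → 28 → 188 → 82 → 134 → … (one orbit).
Cycle lengths of π_215 on ℤ/243ℤ: [18, 18, 18, 18, 18, 18, 18, 18, 18, 6, 6, 6, 6, 6, 6, 6, 6, 6, 2, 2, 2, 2, 2, 2, 2, 2, 2, 2, 2, 2, 2, 1]; 32 cycles in total.
With 32 cycles on 243 points, sign = (−1)^{243−32} = -1.
The Jacobi symbol (215|243) = -1 (Zolotarev) agrees.

-1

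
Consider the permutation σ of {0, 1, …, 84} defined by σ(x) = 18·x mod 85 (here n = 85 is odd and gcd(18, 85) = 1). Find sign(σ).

-1

Trace 18: π^k(18) = [18, 69, 52, 1] for k=0..3.
34 cycles of lengths [4, 4, 4, 4, 4, 4, 4, 4, 4, 4, 4, 4, 4, 4, 4, 4, 4, 1, 1, 1, 1, 1, 1, 1, 1, 1, 1, 1, 1, 1, 1, 1, 1, 1].
With 34 cycles on 85 points, sign = (−1)^{85−34} = -1.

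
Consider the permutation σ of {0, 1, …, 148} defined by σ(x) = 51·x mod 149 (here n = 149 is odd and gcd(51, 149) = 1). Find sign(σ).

-1

Orbit of 68 under x↦51x: [68, 41, 5, 106, 42, 56, 25]… (length divides ord_149(51)).
Cycle lengths of π_51 on ℤ/149ℤ: [148, 1]; 2 cycles in total.
sign(π) = (−1)^{n − #cycles} = (−1)^{149−2} = (−1)^147 = -1.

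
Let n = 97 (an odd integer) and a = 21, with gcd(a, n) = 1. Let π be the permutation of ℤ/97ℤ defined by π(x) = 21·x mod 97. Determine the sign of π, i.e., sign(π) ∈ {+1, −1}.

-1

Orbit of 78 under x↦21x: [78, 86, 60, 96, 76, 44, 51]… (length divides ord_97(21)).
2 cycles of lengths [96, 1].
Σ(ℓ_i−1) = 97−2 = 95; sign = (−1)^95 = -1.
Check: (21/97) = -1 by Zolotarev.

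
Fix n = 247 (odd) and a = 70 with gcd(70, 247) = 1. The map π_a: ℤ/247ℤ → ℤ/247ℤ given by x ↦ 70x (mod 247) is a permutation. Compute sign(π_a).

+1

Orbit of 131 under x↦70x: [131, 31, 194, 242, 144, 200, 168]… (length divides ord_247(70)).
Cycle type of π: 36×6 + 18 + 4×3 + 1; total 11 cycles.
247 − 11 = 236 transpositions; sign(π) = (−1)^236 = +1.
Check: (70/247) = +1 by Zolotarev.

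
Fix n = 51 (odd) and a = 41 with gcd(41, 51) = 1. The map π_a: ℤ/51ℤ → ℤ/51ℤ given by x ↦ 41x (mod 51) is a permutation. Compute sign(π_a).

Orbit of 4 under x↦41x: [4, 11, 43, 29, 16, 44, 19]… (length divides ord_51(41)).
Cycle type of π: 16×3 + 2 + 1; total 5 cycles.
5 cycles on 51: each ℓ→(−1)^(ℓ−1), product (−1)^46 = +1.
The Jacobi symbol (41|51) = +1 (Zolotarev) agrees.

+1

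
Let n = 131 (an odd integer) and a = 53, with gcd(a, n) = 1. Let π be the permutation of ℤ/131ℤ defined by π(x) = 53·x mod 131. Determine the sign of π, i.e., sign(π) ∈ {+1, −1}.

Trace 89: π^k(89) = [89, 1, 53, 58, 61] for k=0..4.
Cycle lengths of π_53 on ℤ/131ℤ: [5, 5, 5, 5, 5, 5, 5, 5, 5, 5, 5, 5, 5, 5, 5, 5, 5, 5, 5, 5, 5, 5, 5, 5, 5, 5, 1]; 27 cycles in total.
131 − 27 = 104 transpositions; sign(π) = (−1)^104 = +1.
The Jacobi symbol (53|131) = +1 (Zolotarev) agrees.

+1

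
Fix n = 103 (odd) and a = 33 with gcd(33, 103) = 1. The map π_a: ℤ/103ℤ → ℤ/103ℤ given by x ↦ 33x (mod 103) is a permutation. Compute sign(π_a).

+1

Orbit of 46 under x↦33x: [46, 76, 36, 55, 64, 52, 68]… (length divides ord_103(33)).
Decompose π into cycles: lengths [51, 51, 1] (3 cycles, including the fixed point 0).
3 cycles on 103: each ℓ→(−1)^(ℓ−1), product (−1)^100 = +1.
(33|103)_J = +1 (Zolotarev's lemma cross-check).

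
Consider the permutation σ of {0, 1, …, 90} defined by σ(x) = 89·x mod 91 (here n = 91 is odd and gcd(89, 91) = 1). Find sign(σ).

Start at x=74: 74 → 34 → 23 → 45 → 1 → 89 → 4 → … (one orbit).
Decompose π into cycles: lengths [12, 12, 12, 12, 12, 12, 12, 6, 1] (9 cycles, including the fixed point 0).
Σ(ℓ_i−1) = 91−9 = 82; sign = (−1)^82 = +1.
(89|91)_J = +1 (Zolotarev's lemma cross-check).

+1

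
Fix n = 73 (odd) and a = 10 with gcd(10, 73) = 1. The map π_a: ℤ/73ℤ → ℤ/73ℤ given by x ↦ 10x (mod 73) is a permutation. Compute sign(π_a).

Orbit of 46 under x↦10x: [46, 22, 1, 10, 27, 51, 72]… (length divides ord_73(10)).
Cycle lengths of π_10 on ℤ/73ℤ: [8, 8, 8, 8, 8, 8, 8, 8, 8, 1]; 10 cycles in total.
Σ(ℓ_i−1) = 73−10 = 63; sign = (−1)^63 = -1.
The Jacobi symbol (10|73) = -1 (Zolotarev) agrees.

-1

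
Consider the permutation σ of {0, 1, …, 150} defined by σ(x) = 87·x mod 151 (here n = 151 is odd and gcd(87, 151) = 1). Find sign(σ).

Trace 19: π^k(19) = [19, 143, 59, 150, 64, 132, 8] for k=0..6.
Decompose π into cycles: lengths [10, 10, 10, 10, 10, 10, 10, 10, 10, 10, 10, 10, 10, 10, 10, 1] (16 cycles, including the fixed point 0).
n − c = 151 − 16 = 135; sign = (−1)^135 = -1.
Zolotarev: (87|151) = -1, matching the cycle-count sign.

-1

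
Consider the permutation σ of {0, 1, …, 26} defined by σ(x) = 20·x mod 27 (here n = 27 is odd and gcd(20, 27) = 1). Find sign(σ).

-1

Orbit of 7 under x↦20x: [7, 5, 19, 2, 13, 17, 16]… (length divides ord_27(20)).
4 cycles of lengths [18, 6, 2, 1].
sign(π) = (−1)^{n − #cycles} = (−1)^{27−4} = (−1)^23 = -1.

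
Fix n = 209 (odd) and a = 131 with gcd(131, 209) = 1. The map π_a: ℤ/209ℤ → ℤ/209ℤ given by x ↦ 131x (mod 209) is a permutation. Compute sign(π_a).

-1

Trace 100: π^k(100) = [100, 142, 1, 131, 23, 87, 111] for k=0..6.
18 cycles of lengths [18, 18, 18, 18, 18, 18, 18, 18, 18, 18, 9, 9, 2, 2, 2, 2, 2, 1].
sign(π) = (−1)^{n − #cycles} = (−1)^{209−18} = (−1)^191 = -1.
The Jacobi symbol (131|209) = -1 (Zolotarev) agrees.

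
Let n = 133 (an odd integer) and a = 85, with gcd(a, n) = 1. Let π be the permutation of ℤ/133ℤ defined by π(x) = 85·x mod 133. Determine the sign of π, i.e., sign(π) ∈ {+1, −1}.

Orbit of 1 under x↦85x: [1, 85, 43, 64, 120, 92, 106]… (length divides ord_133(85)).
Decompose π into cycles: lengths [9, 9, 9, 9, 9, 9, 9, 9, 9, 9, 9, 9, 9, 9, 1, 1, 1, 1, 1, 1, 1] (21 cycles, including the fixed point 0).
Σ(ℓ_i−1) = 133−21 = 112; sign = (−1)^112 = +1.
Via Zolotarev, sign(π_{85}) = (85|133) = +1.

+1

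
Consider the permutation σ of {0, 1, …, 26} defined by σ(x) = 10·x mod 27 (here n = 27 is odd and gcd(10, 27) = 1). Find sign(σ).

+1

Start at x=19: 19 → 1 → 10 → 19 (one orbit).
π_10 has 15 disjoint cycles with lengths [3, 3, 3, 3, 3, 3, 1, 1, 1, 1, 1, 1, 1, 1, 1] on {0,…,26}.
sign(π) = (−1)^{n − #cycles} = (−1)^{27−15} = (−1)^12 = +1.
Via Zolotarev, sign(π_{10}) = (10|27) = +1.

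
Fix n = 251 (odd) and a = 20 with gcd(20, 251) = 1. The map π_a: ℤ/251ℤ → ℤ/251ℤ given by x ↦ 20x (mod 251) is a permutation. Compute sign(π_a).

Trace 219: π^k(219) = [219, 113, 1, 20, 149] for k=0..4.
Decompose π into cycles: lengths [5, 5, 5, 5, 5, 5, 5, 5, 5, 5, 5, 5, 5, 5, 5, 5, 5, 5, 5, 5, 5, 5, 5, 5, 5, 5, 5, 5, 5, 5, 5, 5, 5, 5, 5, 5, 5, 5, 5, 5, 5, 5, 5, 5, 5, 5, 5, 5, 5, 5, 1] (51 cycles, including the fixed point 0).
n − c = 251 − 51 = 200; sign = (−1)^200 = +1.

+1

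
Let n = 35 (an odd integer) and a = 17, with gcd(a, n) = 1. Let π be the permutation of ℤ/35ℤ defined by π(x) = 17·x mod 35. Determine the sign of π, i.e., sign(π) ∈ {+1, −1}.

Orbit of 33 under x↦17x: [33, 1, 17, 9, 13, 11, 12]… (length divides ord_35(17)).
Cycle lengths of π_17 on ℤ/35ℤ: [12, 12, 6, 4, 1]; 5 cycles in total.
With 5 cycles on 35 points, sign = (−1)^{35−5} = +1.

+1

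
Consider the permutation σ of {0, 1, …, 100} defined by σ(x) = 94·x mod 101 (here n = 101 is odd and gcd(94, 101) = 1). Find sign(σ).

Trace 52: π^k(52) = [52, 40, 23, 41, 16, 90, 77] for k=0..6.
π_94 has 2 disjoint cycles with lengths [100, 1] on {0,…,100}.
Σ(ℓ_i−1) = 101−2 = 99; sign = (−1)^99 = -1.

-1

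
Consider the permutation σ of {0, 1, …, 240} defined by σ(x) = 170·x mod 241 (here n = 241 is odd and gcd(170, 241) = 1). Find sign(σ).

-1

Start at x=177: 177 → 206 → 75 → 218 → 187 → 219 → 116 → … (one orbit).
π_170 has 2 disjoint cycles with lengths [240, 1] on {0,…,240}.
2 cycles on 241: each ℓ→(−1)^(ℓ−1), product (−1)^239 = -1.
Via Zolotarev, sign(π_{170}) = (170|241) = -1.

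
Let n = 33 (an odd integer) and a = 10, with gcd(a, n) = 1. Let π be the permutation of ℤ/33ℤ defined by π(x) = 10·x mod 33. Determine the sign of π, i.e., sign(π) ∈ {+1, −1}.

Orbit of 10 under x↦10x: [10, 1]… (length divides ord_33(10)).
18 cycles of lengths [2, 2, 2, 2, 2, 2, 2, 2, 2, 2, 2, 2, 2, 2, 2, 1, 1, 1].
Σ(ℓ_i−1) = 33−18 = 15; sign = (−1)^15 = -1.

-1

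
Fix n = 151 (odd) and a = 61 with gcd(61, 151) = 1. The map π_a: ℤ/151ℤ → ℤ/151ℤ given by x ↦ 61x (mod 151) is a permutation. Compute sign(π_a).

-1

Start at x=130: 130 → 78 → 77 → 16 → 70 → 42 → 146 → … (one orbit).
Cycle lengths of π_61 on ℤ/151ℤ: [150, 1]; 2 cycles in total.
n − c = 151 − 2 = 149; sign = (−1)^149 = -1.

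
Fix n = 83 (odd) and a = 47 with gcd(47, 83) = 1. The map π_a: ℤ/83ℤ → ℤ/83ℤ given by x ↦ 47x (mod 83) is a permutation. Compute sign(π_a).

-1

Start at x=50: 50 → 26 → 60 → 81 → 72 → 64 → 20 → … (one orbit).
Cycle lengths of π_47 on ℤ/83ℤ: [82, 1]; 2 cycles in total.
Σ(ℓ_i−1) = 83−2 = 81; sign = (−1)^81 = -1.
The Jacobi symbol (47|83) = -1 (Zolotarev) agrees.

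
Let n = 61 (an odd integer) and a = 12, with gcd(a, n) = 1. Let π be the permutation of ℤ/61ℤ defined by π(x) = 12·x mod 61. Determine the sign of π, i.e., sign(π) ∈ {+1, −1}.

Start at x=34: 34 → 42 → 16 → 9 → 47 → 15 → 58 → … (one orbit).
Decompose π into cycles: lengths [15, 15, 15, 15, 1] (5 cycles, including the fixed point 0).
Σ(ℓ_i−1) = 61−5 = 56; sign = (−1)^56 = +1.
Check: (12/61) = +1 by Zolotarev.

+1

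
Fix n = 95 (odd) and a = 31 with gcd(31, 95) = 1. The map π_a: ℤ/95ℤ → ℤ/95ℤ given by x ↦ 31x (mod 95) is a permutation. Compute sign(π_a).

Orbit of 31 under x↦31x: [31, 11, 56, 26, 46, 1]… (length divides ord_95(31)).
The orbit structure of x ↦ 31x mod 95: 20 orbits of sizes [6, 6, 6, 6, 6, 6, 6, 6, 6, 6, 6, 6, 6, 6, 6, 1, 1, 1, 1, 1].
95 − 20 = 75 transpositions; sign(π) = (−1)^75 = -1.

-1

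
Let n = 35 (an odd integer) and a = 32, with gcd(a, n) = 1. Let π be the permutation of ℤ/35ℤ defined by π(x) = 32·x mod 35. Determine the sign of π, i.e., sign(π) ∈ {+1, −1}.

-1

Orbit of 18 under x↦32x: [18, 16, 22, 4, 23, 1, 32]… (length divides ord_35(32)).
Cycle lengths of π_32 on ℤ/35ℤ: [12, 12, 4, 3, 3, 1]; 6 cycles in total.
sign(π) = (−1)^{n − #cycles} = (−1)^{35−6} = (−1)^29 = -1.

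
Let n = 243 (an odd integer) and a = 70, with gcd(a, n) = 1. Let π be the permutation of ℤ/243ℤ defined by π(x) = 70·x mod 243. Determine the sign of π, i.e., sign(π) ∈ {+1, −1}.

+1

Orbit of 115 under x↦70x: [115, 31, 226, 25, 49, 28, 16]… (length divides ord_243(70)).
Decompose π into cycles: lengths [81, 81, 27, 27, 9, 9, 3, 3, 1, 1, 1] (11 cycles, including the fixed point 0).
243 − 11 = 232 transpositions; sign(π) = (−1)^232 = +1.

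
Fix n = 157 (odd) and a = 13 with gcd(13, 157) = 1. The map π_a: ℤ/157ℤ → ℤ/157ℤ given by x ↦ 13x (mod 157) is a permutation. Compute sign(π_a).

Start at x=12: 12 → 156 → 144 → 145 → 1 → 13 → 12 (one orbit).
π_13 has 27 disjoint cycles with lengths [6, 6, 6, 6, 6, 6, 6, 6, 6, 6, 6, 6, 6, 6, 6, 6, 6, 6, 6, 6, 6, 6, 6, 6, 6, 6, 1] on {0,…,156}.
157 − 27 = 130 transpositions; sign(π) = (−1)^130 = +1.

+1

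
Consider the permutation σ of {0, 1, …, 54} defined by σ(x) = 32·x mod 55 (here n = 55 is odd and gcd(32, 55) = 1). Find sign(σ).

+1

Orbit of 32 under x↦32x: [32, 34, 43, 1]… (length divides ord_55(32)).
Decompose π into cycles: lengths [4, 4, 4, 4, 4, 4, 4, 4, 4, 4, 4, 2, 2, 2, 2, 2, 1] (17 cycles, including the fixed point 0).
sign(π) = (−1)^{n − #cycles} = (−1)^{55−17} = (−1)^38 = +1.
The Jacobi symbol (32|55) = +1 (Zolotarev) agrees.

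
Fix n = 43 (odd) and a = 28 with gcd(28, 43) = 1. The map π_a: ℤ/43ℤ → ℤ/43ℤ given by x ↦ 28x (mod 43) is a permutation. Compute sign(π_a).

Orbit of 19 under x↦28x: [19, 16, 18, 31, 8, 9, 37]… (length divides ord_43(28)).
Decompose π into cycles: lengths [42, 1] (2 cycles, including the fixed point 0).
With 2 cycles on 43 points, sign = (−1)^{43−2} = -1.
The Jacobi symbol (28|43) = -1 (Zolotarev) agrees.

-1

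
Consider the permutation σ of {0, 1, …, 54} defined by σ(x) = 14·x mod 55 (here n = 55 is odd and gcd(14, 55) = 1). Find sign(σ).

Orbit of 26 under x↦14x: [26, 34, 36, 9, 16, 4, 1]… (length divides ord_55(14)).
Cycle type of π: 10×4 + 5×2 + 2×2 + 1; total 9 cycles.
9 cycles on 55: each ℓ→(−1)^(ℓ−1), product (−1)^46 = +1.

+1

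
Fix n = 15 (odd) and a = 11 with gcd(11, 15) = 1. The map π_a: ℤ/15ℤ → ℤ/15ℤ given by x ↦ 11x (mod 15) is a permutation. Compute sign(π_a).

Orbit of 1 under x↦11x: [1, 11]… (length divides ord_15(11)).
Decompose π into cycles: lengths [2, 2, 2, 2, 2, 1, 1, 1, 1, 1] (10 cycles, including the fixed point 0).
sign(π) = (−1)^{n − #cycles} = (−1)^{15−10} = (−1)^5 = -1.

-1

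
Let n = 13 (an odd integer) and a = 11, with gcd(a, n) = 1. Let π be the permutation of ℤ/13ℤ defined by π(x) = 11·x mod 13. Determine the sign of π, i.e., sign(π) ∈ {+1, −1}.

-1

Orbit of 11 under x↦11x: [11, 4, 5, 3, 7, 12, 2]… (length divides ord_13(11)).
Decompose π into cycles: lengths [12, 1] (2 cycles, including the fixed point 0).
13 − 2 = 11 transpositions; sign(π) = (−1)^11 = -1.
Check: (11/13) = -1 by Zolotarev.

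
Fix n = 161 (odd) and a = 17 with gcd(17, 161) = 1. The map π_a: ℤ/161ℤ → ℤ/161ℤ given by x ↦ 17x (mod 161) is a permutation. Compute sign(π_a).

Start at x=160: 160 → 144 → 33 → 78 → 38 → 2 → 34 → … (one orbit).
Cycle lengths of π_17 on ℤ/161ℤ: [66, 66, 22, 6, 1]; 5 cycles in total.
161 − 5 = 156 transpositions; sign(π) = (−1)^156 = +1.

+1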